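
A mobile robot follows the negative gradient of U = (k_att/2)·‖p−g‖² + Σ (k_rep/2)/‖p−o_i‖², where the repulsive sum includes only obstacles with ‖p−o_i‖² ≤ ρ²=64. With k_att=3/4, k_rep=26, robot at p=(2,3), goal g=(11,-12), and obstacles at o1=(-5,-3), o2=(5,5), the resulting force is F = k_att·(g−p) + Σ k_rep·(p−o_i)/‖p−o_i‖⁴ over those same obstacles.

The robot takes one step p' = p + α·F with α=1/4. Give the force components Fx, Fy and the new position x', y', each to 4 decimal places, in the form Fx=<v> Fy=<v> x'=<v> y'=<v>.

Fx=6.2885 Fy=-11.5577 x'=3.5721 y'=0.1106

F_att = 3/4·(g−p) = 3/4·(9,-15) = (6.7500,-11.2500)
o1: d²=85 > ρ²=64 → inactive
o2: d²=13 ≤ ρ²=64; F_rep = 26·(-3,-2)/13² = (-0.4615,-0.3077)
F = F_att + ΣF_rep = (6.2885,-11.5577)
p' = p + 1/4·F = (3.5721,0.1106)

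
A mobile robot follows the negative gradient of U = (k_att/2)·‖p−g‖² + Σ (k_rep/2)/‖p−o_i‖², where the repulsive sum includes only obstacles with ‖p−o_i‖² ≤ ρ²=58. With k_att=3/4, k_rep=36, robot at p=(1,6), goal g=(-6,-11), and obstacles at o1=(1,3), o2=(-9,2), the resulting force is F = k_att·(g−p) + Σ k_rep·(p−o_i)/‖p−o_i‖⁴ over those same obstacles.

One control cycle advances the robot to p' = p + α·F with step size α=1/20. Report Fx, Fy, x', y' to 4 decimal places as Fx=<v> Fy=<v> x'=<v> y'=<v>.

F_att = 3/4·(g−p) = 3/4·(-7,-17) = (-5.2500,-12.7500)
o1: d²=9 ≤ ρ²=58; F_rep = 36·(0,3)/9² = (0.0000,1.3333)
o2: d²=116 > ρ²=58 → inactive
F = F_att + ΣF_rep = (-5.2500,-11.4167)
p' = p + 1/20·F = (0.7375,5.4292)

Fx=-5.2500 Fy=-11.4167 x'=0.7375 y'=5.4292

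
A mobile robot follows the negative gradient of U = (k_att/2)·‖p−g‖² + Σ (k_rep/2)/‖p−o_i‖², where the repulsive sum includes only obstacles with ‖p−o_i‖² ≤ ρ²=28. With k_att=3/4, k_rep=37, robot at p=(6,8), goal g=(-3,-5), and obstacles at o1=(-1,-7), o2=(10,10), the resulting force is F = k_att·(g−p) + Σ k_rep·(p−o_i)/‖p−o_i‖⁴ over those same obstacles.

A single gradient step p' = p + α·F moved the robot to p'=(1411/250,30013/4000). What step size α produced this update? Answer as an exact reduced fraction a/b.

F_att = 3/4·(g−p) = 3/4·(-9,-13) = (-6.7500,-9.7500)
o1: d²=274 > ρ²=28 → inactive
o2: d²=20 ≤ ρ²=28; F_rep = 37·(-4,-2)/20² = (-0.3700,-0.1850)
F = F_att + ΣF_rep = (-7.1200,-9.9350)
Δp = p'−p = (-0.3560,-0.4968); α = Δx/Fx = (-89/250) / (-178/25) = 1/20
check: Δy/Fy = (-1987/4000) / (-1987/200) = 1/20 ✓

α = 1/20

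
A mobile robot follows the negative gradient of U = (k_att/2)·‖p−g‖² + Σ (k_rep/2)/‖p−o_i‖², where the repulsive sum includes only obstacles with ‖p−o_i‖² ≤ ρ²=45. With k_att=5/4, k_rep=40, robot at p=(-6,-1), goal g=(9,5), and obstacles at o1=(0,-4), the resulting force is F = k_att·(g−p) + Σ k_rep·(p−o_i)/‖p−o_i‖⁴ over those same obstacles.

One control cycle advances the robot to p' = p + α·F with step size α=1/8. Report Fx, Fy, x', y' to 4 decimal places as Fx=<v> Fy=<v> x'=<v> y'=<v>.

F_att = 5/4·(g−p) = 5/4·(15,6) = (18.7500,7.5000)
o1: d²=45 ≤ ρ²=45; F_rep = 40·(-6,3)/45² = (-0.1185,0.0593)
F = F_att + ΣF_rep = (18.6315,7.5593)
p' = p + 1/8·F = (-3.6711,-0.0551)

Fx=18.6315 Fy=7.5593 x'=-3.6711 y'=-0.0551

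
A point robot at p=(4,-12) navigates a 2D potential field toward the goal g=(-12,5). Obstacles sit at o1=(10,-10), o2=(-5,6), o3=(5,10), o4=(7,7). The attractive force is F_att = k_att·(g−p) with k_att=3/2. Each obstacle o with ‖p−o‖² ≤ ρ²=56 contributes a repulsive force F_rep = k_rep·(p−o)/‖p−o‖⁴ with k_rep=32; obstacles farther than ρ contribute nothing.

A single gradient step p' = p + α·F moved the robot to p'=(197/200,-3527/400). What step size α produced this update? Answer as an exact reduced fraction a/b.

F_att = 3/2·(g−p) = 3/2·(-16,17) = (-24.0000,25.5000)
o1: d²=40 ≤ ρ²=56; F_rep = 32·(-6,-2)/40² = (-0.1200,-0.0400)
o2: d²=405 > ρ²=56 → inactive
o3: d²=485 > ρ²=56 → inactive
o4: d²=370 > ρ²=56 → inactive
F = F_att + ΣF_rep = (-24.1200,25.4600)
Δp = p'−p = (-3.0150,3.1825); α = Δx/Fx = (-603/200) / (-603/25) = 1/8
check: Δy/Fy = (1273/400) / (1273/50) = 1/8 ✓

α = 1/8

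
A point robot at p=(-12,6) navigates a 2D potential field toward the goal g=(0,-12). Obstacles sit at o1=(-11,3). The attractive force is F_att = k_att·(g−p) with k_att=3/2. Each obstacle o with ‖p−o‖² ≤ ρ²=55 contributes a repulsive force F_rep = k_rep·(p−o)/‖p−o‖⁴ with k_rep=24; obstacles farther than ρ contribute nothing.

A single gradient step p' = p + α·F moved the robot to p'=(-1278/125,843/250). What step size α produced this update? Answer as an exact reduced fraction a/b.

α = 1/10

F_att = 3/2·(g−p) = 3/2·(12,-18) = (18.0000,-27.0000)
o1: d²=10 ≤ ρ²=55; F_rep = 24·(-1,3)/10² = (-0.2400,0.7200)
F = F_att + ΣF_rep = (17.7600,-26.2800)
Δp = p'−p = (1.7760,-2.6280); α = Δx/Fx = (222/125) / (444/25) = 1/10
check: Δy/Fy = (-657/250) / (-657/25) = 1/10 ✓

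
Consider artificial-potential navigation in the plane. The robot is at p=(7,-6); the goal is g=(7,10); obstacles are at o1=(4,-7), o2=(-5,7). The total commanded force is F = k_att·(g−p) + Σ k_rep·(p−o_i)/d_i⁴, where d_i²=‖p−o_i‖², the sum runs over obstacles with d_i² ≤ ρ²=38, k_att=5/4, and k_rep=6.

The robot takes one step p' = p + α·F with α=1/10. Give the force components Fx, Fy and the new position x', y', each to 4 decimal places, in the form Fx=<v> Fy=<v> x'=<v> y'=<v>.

F_att = 5/4·(g−p) = 5/4·(0,16) = (0.0000,20.0000)
o1: d²=10 ≤ ρ²=38; F_rep = 6·(3,1)/10² = (0.1800,0.0600)
o2: d²=313 > ρ²=38 → inactive
F = F_att + ΣF_rep = (0.1800,20.0600)
p' = p + 1/10·F = (7.0180,-3.9940)

Fx=0.1800 Fy=20.0600 x'=7.0180 y'=-3.9940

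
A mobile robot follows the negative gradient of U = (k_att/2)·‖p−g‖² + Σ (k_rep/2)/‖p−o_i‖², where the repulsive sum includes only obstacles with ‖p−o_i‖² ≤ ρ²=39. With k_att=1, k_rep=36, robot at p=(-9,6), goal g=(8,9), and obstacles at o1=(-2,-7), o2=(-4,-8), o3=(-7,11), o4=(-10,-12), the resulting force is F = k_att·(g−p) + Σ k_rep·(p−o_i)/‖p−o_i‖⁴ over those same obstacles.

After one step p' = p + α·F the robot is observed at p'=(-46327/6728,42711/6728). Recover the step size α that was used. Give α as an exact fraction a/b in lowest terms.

F_att = 1·(g−p) = 1·(17,3) = (17.0000,3.0000)
o1: d²=218 > ρ²=39 → inactive
o2: d²=221 > ρ²=39 → inactive
o3: d²=29 ≤ ρ²=39; F_rep = 36·(-2,-5)/29² = (-0.0856,-0.2140)
o4: d²=325 > ρ²=39 → inactive
F = F_att + ΣF_rep = (16.9144,2.7860)
Δp = p'−p = (2.1143,0.3482); α = Δx/Fx = (14225/6728) / (14225/841) = 1/8
check: Δy/Fy = (2343/6728) / (2343/841) = 1/8 ✓

α = 1/8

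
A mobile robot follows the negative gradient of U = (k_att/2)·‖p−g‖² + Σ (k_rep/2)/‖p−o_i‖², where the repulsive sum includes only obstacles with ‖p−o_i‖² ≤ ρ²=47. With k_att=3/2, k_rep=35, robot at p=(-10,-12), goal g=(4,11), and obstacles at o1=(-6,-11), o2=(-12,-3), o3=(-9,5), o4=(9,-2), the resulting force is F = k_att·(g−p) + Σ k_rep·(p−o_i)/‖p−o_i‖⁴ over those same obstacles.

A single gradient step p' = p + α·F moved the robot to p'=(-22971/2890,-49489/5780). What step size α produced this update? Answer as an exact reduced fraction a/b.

F_att = 3/2·(g−p) = 3/2·(14,23) = (21.0000,34.5000)
o1: d²=17 ≤ ρ²=47; F_rep = 35·(-4,-1)/17² = (-0.4844,-0.1211)
o2: d²=85 > ρ²=47 → inactive
o3: d²=290 > ρ²=47 → inactive
o4: d²=461 > ρ²=47 → inactive
F = F_att + ΣF_rep = (20.5156,34.3789)
Δp = p'−p = (2.0516,3.4379); α = Δx/Fx = (5929/2890) / (5929/289) = 1/10
check: Δy/Fy = (19871/5780) / (19871/578) = 1/10 ✓

α = 1/10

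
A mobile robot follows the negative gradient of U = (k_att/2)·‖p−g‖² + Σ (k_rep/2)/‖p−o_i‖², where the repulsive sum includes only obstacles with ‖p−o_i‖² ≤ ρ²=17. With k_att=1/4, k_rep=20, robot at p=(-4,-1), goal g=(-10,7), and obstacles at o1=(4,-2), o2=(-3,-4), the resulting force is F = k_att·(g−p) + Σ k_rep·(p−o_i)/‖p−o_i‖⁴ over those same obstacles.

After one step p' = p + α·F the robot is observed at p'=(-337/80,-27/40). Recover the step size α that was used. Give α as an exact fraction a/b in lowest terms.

F_att = 1/4·(g−p) = 1/4·(-6,8) = (-1.5000,2.0000)
o1: d²=65 > ρ²=17 → inactive
o2: d²=10 ≤ ρ²=17; F_rep = 20·(-1,3)/10² = (-0.2000,0.6000)
F = F_att + ΣF_rep = (-1.7000,2.6000)
Δp = p'−p = (-0.2125,0.3250); α = Δx/Fx = (-17/80) / (-17/10) = 1/8
check: Δy/Fy = (13/40) / (13/5) = 1/8 ✓

α = 1/8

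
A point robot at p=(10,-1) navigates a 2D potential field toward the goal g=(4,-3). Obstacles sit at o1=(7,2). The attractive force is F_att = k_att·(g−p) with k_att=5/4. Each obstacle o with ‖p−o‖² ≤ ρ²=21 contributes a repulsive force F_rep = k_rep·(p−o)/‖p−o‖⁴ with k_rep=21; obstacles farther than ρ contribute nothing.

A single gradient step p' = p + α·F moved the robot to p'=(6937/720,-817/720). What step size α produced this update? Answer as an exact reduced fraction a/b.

F_att = 5/4·(g−p) = 5/4·(-6,-2) = (-7.5000,-2.5000)
o1: d²=18 ≤ ρ²=21; F_rep = 21·(3,-3)/18² = (0.1944,-0.1944)
F = F_att + ΣF_rep = (-7.3056,-2.6944)
Δp = p'−p = (-0.3653,-0.1347); α = Δx/Fx = (-263/720) / (-263/36) = 1/20
check: Δy/Fy = (-97/720) / (-97/36) = 1/20 ✓

α = 1/20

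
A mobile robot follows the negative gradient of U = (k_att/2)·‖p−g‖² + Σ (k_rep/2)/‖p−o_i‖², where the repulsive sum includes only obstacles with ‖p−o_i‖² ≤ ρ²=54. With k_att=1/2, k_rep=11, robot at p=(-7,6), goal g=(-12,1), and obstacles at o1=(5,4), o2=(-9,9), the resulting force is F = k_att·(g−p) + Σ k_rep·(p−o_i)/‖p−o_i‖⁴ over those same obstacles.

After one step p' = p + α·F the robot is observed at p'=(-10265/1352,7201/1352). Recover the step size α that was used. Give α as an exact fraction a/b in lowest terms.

α = 1/4

F_att = 1/2·(g−p) = 1/2·(-5,-5) = (-2.5000,-2.5000)
o1: d²=148 > ρ²=54 → inactive
o2: d²=13 ≤ ρ²=54; F_rep = 11·(2,-3)/13² = (0.1302,-0.1953)
F = F_att + ΣF_rep = (-2.3698,-2.6953)
Δp = p'−p = (-0.5925,-0.6738); α = Δx/Fx = (-801/1352) / (-801/338) = 1/4
check: Δy/Fy = (-911/1352) / (-911/338) = 1/4 ✓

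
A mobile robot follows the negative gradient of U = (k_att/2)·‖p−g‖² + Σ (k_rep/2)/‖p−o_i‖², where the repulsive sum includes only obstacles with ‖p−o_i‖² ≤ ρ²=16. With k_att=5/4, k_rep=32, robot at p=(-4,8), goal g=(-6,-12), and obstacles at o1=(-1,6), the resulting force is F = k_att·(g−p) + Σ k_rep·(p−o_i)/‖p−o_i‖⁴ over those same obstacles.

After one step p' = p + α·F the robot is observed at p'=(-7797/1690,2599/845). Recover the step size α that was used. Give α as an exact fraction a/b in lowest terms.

F_att = 5/4·(g−p) = 5/4·(-2,-20) = (-2.5000,-25.0000)
o1: d²=13 ≤ ρ²=16; F_rep = 32·(-3,2)/13² = (-0.5680,0.3787)
F = F_att + ΣF_rep = (-3.0680,-24.6213)
Δp = p'−p = (-0.6136,-4.9243); α = Δx/Fx = (-1037/1690) / (-1037/338) = 1/5
check: Δy/Fy = (-4161/845) / (-4161/169) = 1/5 ✓

α = 1/5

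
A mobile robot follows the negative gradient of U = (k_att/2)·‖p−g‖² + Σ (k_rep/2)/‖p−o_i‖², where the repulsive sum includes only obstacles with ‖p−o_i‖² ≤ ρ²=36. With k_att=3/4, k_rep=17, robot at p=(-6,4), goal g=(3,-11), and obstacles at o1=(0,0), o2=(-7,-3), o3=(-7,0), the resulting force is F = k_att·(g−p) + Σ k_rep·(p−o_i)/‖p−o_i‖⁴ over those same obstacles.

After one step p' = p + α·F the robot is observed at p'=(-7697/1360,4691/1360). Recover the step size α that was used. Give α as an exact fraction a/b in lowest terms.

α = 1/20

F_att = 3/4·(g−p) = 3/4·(9,-15) = (6.7500,-11.2500)
o1: d²=52 > ρ²=36 → inactive
o2: d²=50 > ρ²=36 → inactive
o3: d²=17 ≤ ρ²=36; F_rep = 17·(1,4)/17² = (0.0588,0.2353)
F = F_att + ΣF_rep = (6.8088,-11.0147)
Δp = p'−p = (0.3404,-0.5507); α = Δx/Fx = (463/1360) / (463/68) = 1/20
check: Δy/Fy = (-749/1360) / (-749/68) = 1/20 ✓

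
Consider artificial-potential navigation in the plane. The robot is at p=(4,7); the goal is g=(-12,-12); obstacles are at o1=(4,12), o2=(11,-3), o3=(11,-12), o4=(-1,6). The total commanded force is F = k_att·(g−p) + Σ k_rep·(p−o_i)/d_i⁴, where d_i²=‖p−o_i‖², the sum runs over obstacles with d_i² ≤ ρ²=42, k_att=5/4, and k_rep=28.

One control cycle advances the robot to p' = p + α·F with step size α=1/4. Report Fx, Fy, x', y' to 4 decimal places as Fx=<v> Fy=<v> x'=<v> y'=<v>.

F_att = 5/4·(g−p) = 5/4·(-16,-19) = (-20.0000,-23.7500)
o1: d²=25 ≤ ρ²=42; F_rep = 28·(0,-5)/25² = (0.0000,-0.2240)
o2: d²=149 > ρ²=42 → inactive
o3: d²=410 > ρ²=42 → inactive
o4: d²=26 ≤ ρ²=42; F_rep = 28·(5,1)/26² = (0.2071,0.0414)
F = F_att + ΣF_rep = (-19.7929,-23.9326)
p' = p + 1/4·F = (-0.9482,1.0169)

Fx=-19.7929 Fy=-23.9326 x'=-0.9482 y'=1.0169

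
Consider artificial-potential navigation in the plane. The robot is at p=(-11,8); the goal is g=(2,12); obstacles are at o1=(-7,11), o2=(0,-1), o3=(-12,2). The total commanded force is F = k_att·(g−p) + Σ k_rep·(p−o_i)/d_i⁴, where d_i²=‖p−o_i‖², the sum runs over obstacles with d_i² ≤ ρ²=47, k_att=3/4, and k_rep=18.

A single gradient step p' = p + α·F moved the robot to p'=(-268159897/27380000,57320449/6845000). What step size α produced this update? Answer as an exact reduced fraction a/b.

F_att = 3/4·(g−p) = 3/4·(13,4) = (9.7500,3.0000)
o1: d²=25 ≤ ρ²=47; F_rep = 18·(-4,-3)/25² = (-0.1152,-0.0864)
o2: d²=202 > ρ²=47 → inactive
o3: d²=37 ≤ ρ²=47; F_rep = 18·(1,6)/37² = (0.0131,0.0789)
F = F_att + ΣF_rep = (9.6479,2.9925)
Δp = p'−p = (1.2060,0.3741); α = Δx/Fx = (33020103/27380000) / (33020103/3422500) = 1/8
check: Δy/Fy = (2560449/6845000) / (2560449/855625) = 1/8 ✓

α = 1/8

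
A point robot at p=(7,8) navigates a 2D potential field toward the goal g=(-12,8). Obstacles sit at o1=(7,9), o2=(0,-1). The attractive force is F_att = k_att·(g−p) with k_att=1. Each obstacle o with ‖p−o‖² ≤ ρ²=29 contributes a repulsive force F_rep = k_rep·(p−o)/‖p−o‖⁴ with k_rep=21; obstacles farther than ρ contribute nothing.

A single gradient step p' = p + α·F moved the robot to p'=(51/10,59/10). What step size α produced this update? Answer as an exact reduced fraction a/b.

α = 1/10

F_att = 1·(g−p) = 1·(-19,0) = (-19.0000,0.0000)
o1: d²=1 ≤ ρ²=29; F_rep = 21·(0,-1)/1² = (0.0000,-21.0000)
o2: d²=130 > ρ²=29 → inactive
F = F_att + ΣF_rep = (-19.0000,-21.0000)
Δp = p'−p = (-1.9000,-2.1000); α = Δx/Fx = (-19/10) / (-19) = 1/10
check: Δy/Fy = (-21/10) / (-21) = 1/10 ✓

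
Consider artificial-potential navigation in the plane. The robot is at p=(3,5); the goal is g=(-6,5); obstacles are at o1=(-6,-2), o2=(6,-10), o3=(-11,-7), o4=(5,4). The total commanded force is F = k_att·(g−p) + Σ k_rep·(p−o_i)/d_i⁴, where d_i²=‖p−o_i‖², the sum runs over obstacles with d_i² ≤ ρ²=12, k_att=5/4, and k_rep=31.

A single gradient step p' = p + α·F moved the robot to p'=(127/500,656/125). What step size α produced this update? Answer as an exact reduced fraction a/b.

α = 1/5

F_att = 5/4·(g−p) = 5/4·(-9,0) = (-11.2500,0.0000)
o1: d²=130 > ρ²=12 → inactive
o2: d²=234 > ρ²=12 → inactive
o3: d²=340 > ρ²=12 → inactive
o4: d²=5 ≤ ρ²=12; F_rep = 31·(-2,1)/5² = (-2.4800,1.2400)
F = F_att + ΣF_rep = (-13.7300,1.2400)
Δp = p'−p = (-2.7460,0.2480); α = Δx/Fx = (-1373/500) / (-1373/100) = 1/5
check: Δy/Fy = (31/125) / (31/25) = 1/5 ✓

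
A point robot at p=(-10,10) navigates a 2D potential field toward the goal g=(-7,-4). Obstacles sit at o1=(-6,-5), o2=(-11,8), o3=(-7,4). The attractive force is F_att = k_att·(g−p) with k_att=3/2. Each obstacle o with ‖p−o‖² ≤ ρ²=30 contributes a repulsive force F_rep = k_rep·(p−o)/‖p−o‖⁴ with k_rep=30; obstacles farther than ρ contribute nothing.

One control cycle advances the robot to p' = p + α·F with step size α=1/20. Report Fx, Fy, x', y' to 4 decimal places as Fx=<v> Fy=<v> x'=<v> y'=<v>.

Fx=5.7000 Fy=-18.6000 x'=-9.7150 y'=9.0700

F_att = 3/2·(g−p) = 3/2·(3,-14) = (4.5000,-21.0000)
o1: d²=241 > ρ²=30 → inactive
o2: d²=5 ≤ ρ²=30; F_rep = 30·(1,2)/5² = (1.2000,2.4000)
o3: d²=45 > ρ²=30 → inactive
F = F_att + ΣF_rep = (5.7000,-18.6000)
p' = p + 1/20·F = (-9.7150,9.0700)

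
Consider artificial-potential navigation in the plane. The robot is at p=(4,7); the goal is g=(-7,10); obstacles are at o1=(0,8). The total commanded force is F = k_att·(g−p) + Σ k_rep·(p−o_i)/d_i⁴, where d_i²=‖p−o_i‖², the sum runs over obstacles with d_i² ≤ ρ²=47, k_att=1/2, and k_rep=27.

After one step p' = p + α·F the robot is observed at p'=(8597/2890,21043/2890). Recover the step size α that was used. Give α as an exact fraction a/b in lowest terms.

F_att = 1/2·(g−p) = 1/2·(-11,3) = (-5.5000,1.5000)
o1: d²=17 ≤ ρ²=47; F_rep = 27·(4,-1)/17² = (0.3737,-0.0934)
F = F_att + ΣF_rep = (-5.1263,1.4066)
Δp = p'−p = (-1.0253,0.2813); α = Δx/Fx = (-2963/2890) / (-2963/578) = 1/5
check: Δy/Fy = (813/2890) / (813/578) = 1/5 ✓

α = 1/5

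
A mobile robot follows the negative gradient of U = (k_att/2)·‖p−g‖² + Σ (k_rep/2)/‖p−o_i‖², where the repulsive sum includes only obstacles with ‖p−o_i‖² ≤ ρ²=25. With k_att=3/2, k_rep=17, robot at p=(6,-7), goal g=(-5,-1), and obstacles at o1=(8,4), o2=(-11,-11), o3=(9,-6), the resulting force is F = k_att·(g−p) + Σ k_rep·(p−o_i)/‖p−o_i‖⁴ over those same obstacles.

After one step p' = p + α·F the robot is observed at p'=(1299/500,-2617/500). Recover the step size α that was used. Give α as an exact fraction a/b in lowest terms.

α = 1/5

F_att = 3/2·(g−p) = 3/2·(-11,6) = (-16.5000,9.0000)
o1: d²=125 > ρ²=25 → inactive
o2: d²=305 > ρ²=25 → inactive
o3: d²=10 ≤ ρ²=25; F_rep = 17·(-3,-1)/10² = (-0.5100,-0.1700)
F = F_att + ΣF_rep = (-17.0100,8.8300)
Δp = p'−p = (-3.4020,1.7660); α = Δx/Fx = (-1701/500) / (-1701/100) = 1/5
check: Δy/Fy = (883/500) / (883/100) = 1/5 ✓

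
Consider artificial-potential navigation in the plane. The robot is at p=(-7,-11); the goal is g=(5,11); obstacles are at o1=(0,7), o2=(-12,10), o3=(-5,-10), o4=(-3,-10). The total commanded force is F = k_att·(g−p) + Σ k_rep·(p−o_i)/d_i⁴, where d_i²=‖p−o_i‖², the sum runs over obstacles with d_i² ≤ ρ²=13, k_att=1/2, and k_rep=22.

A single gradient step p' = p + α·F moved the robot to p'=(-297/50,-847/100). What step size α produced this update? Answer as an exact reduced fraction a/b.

F_att = 1/2·(g−p) = 1/2·(12,22) = (6.0000,11.0000)
o1: d²=373 > ρ²=13 → inactive
o2: d²=466 > ρ²=13 → inactive
o3: d²=5 ≤ ρ²=13; F_rep = 22·(-2,-1)/5² = (-1.7600,-0.8800)
o4: d²=17 > ρ²=13 → inactive
F = F_att + ΣF_rep = (4.2400,10.1200)
Δp = p'−p = (1.0600,2.5300); α = Δx/Fx = (53/50) / (106/25) = 1/4
check: Δy/Fy = (253/100) / (253/25) = 1/4 ✓

α = 1/4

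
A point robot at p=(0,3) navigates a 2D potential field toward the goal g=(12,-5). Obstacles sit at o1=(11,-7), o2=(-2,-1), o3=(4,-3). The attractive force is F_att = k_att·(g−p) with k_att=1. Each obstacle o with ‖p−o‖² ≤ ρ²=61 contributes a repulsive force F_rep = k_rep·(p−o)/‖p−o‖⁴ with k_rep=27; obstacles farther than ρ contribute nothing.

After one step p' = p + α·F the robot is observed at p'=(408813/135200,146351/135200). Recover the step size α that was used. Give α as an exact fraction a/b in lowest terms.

α = 1/4

F_att = 1·(g−p) = 1·(12,-8) = (12.0000,-8.0000)
o1: d²=221 > ρ²=61 → inactive
o2: d²=20 ≤ ρ²=61; F_rep = 27·(2,4)/20² = (0.1350,0.2700)
o3: d²=52 ≤ ρ²=61; F_rep = 27·(-4,6)/52² = (-0.0399,0.0599)
F = F_att + ΣF_rep = (12.0951,-7.6701)
Δp = p'−p = (3.0238,-1.9175); α = Δx/Fx = (408813/135200) / (408813/33800) = 1/4
check: Δy/Fy = (-259249/135200) / (-259249/33800) = 1/4 ✓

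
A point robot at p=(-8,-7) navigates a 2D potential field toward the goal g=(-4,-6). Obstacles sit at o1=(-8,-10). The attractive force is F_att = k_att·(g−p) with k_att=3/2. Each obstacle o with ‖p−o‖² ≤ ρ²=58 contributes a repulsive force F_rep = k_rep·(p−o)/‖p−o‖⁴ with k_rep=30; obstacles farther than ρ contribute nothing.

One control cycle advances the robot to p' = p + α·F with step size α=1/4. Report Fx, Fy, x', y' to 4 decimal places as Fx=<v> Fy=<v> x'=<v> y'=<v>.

Fx=6.0000 Fy=2.6111 x'=-6.5000 y'=-6.3472

F_att = 3/2·(g−p) = 3/2·(4,1) = (6.0000,1.5000)
o1: d²=9 ≤ ρ²=58; F_rep = 30·(0,3)/9² = (0.0000,1.1111)
F = F_att + ΣF_rep = (6.0000,2.6111)
p' = p + 1/4·F = (-6.5000,-6.3472)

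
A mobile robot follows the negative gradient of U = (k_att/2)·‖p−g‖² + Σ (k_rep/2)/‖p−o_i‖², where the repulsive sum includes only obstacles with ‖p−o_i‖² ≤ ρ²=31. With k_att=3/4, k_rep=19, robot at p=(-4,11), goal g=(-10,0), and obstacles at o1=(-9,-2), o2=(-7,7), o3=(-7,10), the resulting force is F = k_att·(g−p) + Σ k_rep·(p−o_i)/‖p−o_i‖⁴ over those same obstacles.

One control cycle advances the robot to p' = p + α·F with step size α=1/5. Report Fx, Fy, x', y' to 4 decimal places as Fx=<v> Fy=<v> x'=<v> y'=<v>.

Fx=-3.8388 Fy=-7.9384 x'=-4.7678 y'=9.4123

F_att = 3/4·(g−p) = 3/4·(-6,-11) = (-4.5000,-8.2500)
o1: d²=194 > ρ²=31 → inactive
o2: d²=25 ≤ ρ²=31; F_rep = 19·(3,4)/25² = (0.0912,0.1216)
o3: d²=10 ≤ ρ²=31; F_rep = 19·(3,1)/10² = (0.5700,0.1900)
F = F_att + ΣF_rep = (-3.8388,-7.9384)
p' = p + 1/5·F = (-4.7678,9.4123)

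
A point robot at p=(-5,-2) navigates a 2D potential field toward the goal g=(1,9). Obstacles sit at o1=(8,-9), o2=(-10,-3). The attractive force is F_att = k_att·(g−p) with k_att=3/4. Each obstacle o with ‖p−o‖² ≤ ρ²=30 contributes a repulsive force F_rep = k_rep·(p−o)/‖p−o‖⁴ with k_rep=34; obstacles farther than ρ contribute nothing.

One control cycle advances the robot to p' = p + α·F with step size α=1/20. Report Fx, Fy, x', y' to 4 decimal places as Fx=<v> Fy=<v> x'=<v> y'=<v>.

F_att = 3/4·(g−p) = 3/4·(6,11) = (4.5000,8.2500)
o1: d²=218 > ρ²=30 → inactive
o2: d²=26 ≤ ρ²=30; F_rep = 34·(5,1)/26² = (0.2515,0.0503)
F = F_att + ΣF_rep = (4.7515,8.3003)
p' = p + 1/20·F = (-4.7624,-1.5850)

Fx=4.7515 Fy=8.3003 x'=-4.7624 y'=-1.5850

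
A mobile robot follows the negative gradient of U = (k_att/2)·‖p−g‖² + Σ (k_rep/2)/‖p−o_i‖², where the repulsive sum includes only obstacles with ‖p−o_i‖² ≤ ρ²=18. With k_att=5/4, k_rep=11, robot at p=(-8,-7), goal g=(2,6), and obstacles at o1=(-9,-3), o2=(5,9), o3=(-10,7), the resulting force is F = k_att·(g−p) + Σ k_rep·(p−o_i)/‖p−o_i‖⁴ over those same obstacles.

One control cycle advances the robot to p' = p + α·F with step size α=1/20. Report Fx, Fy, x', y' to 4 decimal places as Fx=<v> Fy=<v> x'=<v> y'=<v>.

F_att = 5/4·(g−p) = 5/4·(10,13) = (12.5000,16.2500)
o1: d²=17 ≤ ρ²=18; F_rep = 11·(1,-4)/17² = (0.0381,-0.1522)
o2: d²=425 > ρ²=18 → inactive
o3: d²=200 > ρ²=18 → inactive
F = F_att + ΣF_rep = (12.5381,16.0978)
p' = p + 1/20·F = (-7.3731,-6.1951)

Fx=12.5381 Fy=16.0978 x'=-7.3731 y'=-6.1951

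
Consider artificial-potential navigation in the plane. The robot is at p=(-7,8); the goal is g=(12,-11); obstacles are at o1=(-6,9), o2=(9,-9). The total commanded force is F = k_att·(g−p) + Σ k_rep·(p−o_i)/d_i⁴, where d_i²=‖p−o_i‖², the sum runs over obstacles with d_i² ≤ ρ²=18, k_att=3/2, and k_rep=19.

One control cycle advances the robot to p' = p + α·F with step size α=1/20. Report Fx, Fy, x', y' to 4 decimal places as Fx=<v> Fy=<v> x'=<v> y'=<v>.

Fx=23.7500 Fy=-33.2500 x'=-5.8125 y'=6.3375

F_att = 3/2·(g−p) = 3/2·(19,-19) = (28.5000,-28.5000)
o1: d²=2 ≤ ρ²=18; F_rep = 19·(-1,-1)/2² = (-4.7500,-4.7500)
o2: d²=545 > ρ²=18 → inactive
F = F_att + ΣF_rep = (23.7500,-33.2500)
p' = p + 1/20·F = (-5.8125,6.3375)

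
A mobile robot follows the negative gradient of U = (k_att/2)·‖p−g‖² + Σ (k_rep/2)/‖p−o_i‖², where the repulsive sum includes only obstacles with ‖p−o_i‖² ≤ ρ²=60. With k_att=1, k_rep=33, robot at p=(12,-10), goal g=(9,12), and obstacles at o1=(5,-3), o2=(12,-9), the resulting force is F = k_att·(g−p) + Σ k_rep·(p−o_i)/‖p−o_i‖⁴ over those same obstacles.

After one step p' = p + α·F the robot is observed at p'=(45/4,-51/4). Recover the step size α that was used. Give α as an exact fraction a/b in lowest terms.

F_att = 1·(g−p) = 1·(-3,22) = (-3.0000,22.0000)
o1: d²=98 > ρ²=60 → inactive
o2: d²=1 ≤ ρ²=60; F_rep = 33·(0,-1)/1² = (0.0000,-33.0000)
F = F_att + ΣF_rep = (-3.0000,-11.0000)
Δp = p'−p = (-0.7500,-2.7500); α = Δx/Fx = (-3/4) / (-3) = 1/4
check: Δy/Fy = (-11/4) / (-11) = 1/4 ✓

α = 1/4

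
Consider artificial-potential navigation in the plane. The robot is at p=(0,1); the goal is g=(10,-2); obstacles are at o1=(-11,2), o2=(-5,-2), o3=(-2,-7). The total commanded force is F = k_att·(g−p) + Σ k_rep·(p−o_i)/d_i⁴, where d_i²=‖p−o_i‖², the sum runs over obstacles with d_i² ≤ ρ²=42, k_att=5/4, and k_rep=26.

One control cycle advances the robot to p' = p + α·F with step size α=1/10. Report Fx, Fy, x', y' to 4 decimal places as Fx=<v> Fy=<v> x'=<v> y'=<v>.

Fx=12.6125 Fy=-3.6825 x'=1.2612 y'=0.6317

F_att = 5/4·(g−p) = 5/4·(10,-3) = (12.5000,-3.7500)
o1: d²=122 > ρ²=42 → inactive
o2: d²=34 ≤ ρ²=42; F_rep = 26·(5,3)/34² = (0.1125,0.0675)
o3: d²=68 > ρ²=42 → inactive
F = F_att + ΣF_rep = (12.6125,-3.6825)
p' = p + 1/10·F = (1.2612,0.6317)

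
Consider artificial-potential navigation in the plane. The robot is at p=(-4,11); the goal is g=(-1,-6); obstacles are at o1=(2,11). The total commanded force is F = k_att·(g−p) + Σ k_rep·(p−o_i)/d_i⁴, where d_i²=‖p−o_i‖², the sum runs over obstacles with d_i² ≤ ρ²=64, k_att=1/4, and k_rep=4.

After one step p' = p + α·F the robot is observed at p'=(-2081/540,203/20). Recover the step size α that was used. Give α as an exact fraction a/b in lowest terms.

α = 1/5

F_att = 1/4·(g−p) = 1/4·(3,-17) = (0.7500,-4.2500)
o1: d²=36 ≤ ρ²=64; F_rep = 4·(-6,0)/36² = (-0.0185,0.0000)
F = F_att + ΣF_rep = (0.7315,-4.2500)
Δp = p'−p = (0.1463,-0.8500); α = Δx/Fx = (79/540) / (79/108) = 1/5
check: Δy/Fy = (-17/20) / (-17/4) = 1/5 ✓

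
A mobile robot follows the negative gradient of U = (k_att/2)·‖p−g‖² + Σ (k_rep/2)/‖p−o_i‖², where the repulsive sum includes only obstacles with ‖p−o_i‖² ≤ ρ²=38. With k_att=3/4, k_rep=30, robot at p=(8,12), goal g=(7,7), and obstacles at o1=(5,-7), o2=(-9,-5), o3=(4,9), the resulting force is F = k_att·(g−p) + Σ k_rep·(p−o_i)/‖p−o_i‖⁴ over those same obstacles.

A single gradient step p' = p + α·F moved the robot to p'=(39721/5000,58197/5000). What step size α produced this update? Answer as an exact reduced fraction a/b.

α = 1/10

F_att = 3/4·(g−p) = 3/4·(-1,-5) = (-0.7500,-3.7500)
o1: d²=370 > ρ²=38 → inactive
o2: d²=578 > ρ²=38 → inactive
o3: d²=25 ≤ ρ²=38; F_rep = 30·(4,3)/25² = (0.1920,0.1440)
F = F_att + ΣF_rep = (-0.5580,-3.6060)
Δp = p'−p = (-0.0558,-0.3606); α = Δx/Fx = (-279/5000) / (-279/500) = 1/10
check: Δy/Fy = (-1803/5000) / (-1803/500) = 1/10 ✓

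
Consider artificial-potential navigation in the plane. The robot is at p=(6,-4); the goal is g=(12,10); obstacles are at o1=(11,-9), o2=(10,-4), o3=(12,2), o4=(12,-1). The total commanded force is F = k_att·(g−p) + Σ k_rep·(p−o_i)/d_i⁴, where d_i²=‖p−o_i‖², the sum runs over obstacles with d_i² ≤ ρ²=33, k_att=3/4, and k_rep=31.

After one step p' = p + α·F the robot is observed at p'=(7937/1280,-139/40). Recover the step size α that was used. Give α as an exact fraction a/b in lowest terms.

α = 1/20

F_att = 3/4·(g−p) = 3/4·(6,14) = (4.5000,10.5000)
o1: d²=50 > ρ²=33 → inactive
o2: d²=16 ≤ ρ²=33; F_rep = 31·(-4,0)/16² = (-0.4844,0.0000)
o3: d²=72 > ρ²=33 → inactive
o4: d²=45 > ρ²=33 → inactive
F = F_att + ΣF_rep = (4.0156,10.5000)
Δp = p'−p = (0.2008,0.5250); α = Δx/Fx = (257/1280) / (257/64) = 1/20
check: Δy/Fy = (21/40) / (21/2) = 1/20 ✓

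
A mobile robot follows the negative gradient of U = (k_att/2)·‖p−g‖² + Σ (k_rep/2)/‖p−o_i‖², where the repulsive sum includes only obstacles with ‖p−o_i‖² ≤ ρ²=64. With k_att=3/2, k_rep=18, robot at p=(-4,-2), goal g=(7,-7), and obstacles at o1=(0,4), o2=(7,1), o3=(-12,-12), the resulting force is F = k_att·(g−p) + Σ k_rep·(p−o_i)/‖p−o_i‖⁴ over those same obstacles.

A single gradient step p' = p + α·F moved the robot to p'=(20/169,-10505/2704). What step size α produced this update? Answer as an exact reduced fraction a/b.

α = 1/4

F_att = 3/2·(g−p) = 3/2·(11,-5) = (16.5000,-7.5000)
o1: d²=52 ≤ ρ²=64; F_rep = 18·(-4,-6)/52² = (-0.0266,-0.0399)
o2: d²=130 > ρ²=64 → inactive
o3: d²=164 > ρ²=64 → inactive
F = F_att + ΣF_rep = (16.4734,-7.5399)
Δp = p'−p = (4.1183,-1.8850); α = Δx/Fx = (696/169) / (2784/169) = 1/4
check: Δy/Fy = (-5097/2704) / (-5097/676) = 1/4 ✓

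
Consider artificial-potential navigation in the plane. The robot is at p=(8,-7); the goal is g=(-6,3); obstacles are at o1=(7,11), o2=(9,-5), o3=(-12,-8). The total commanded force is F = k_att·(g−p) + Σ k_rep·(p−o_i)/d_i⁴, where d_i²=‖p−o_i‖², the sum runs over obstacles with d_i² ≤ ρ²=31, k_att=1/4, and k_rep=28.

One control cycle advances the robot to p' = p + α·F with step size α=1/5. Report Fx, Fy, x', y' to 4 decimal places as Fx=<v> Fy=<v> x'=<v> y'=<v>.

Fx=-4.6200 Fy=0.2600 x'=7.0760 y'=-6.9480

F_att = 1/4·(g−p) = 1/4·(-14,10) = (-3.5000,2.5000)
o1: d²=325 > ρ²=31 → inactive
o2: d²=5 ≤ ρ²=31; F_rep = 28·(-1,-2)/5² = (-1.1200,-2.2400)
o3: d²=401 > ρ²=31 → inactive
F = F_att + ΣF_rep = (-4.6200,0.2600)
p' = p + 1/5·F = (7.0760,-6.9480)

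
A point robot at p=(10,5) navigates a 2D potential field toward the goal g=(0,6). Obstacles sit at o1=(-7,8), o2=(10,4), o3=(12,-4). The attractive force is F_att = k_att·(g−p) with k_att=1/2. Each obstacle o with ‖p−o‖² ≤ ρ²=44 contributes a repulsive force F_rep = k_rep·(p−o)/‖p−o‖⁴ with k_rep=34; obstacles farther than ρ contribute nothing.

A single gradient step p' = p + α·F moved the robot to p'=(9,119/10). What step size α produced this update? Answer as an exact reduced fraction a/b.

α = 1/5

F_att = 1/2·(g−p) = 1/2·(-10,1) = (-5.0000,0.5000)
o1: d²=298 > ρ²=44 → inactive
o2: d²=1 ≤ ρ²=44; F_rep = 34·(0,1)/1² = (0.0000,34.0000)
o3: d²=85 > ρ²=44 → inactive
F = F_att + ΣF_rep = (-5.0000,34.5000)
Δp = p'−p = (-1.0000,6.9000); α = Δx/Fx = (-1) / (-5) = 1/5
check: Δy/Fy = (69/10) / (69/2) = 1/5 ✓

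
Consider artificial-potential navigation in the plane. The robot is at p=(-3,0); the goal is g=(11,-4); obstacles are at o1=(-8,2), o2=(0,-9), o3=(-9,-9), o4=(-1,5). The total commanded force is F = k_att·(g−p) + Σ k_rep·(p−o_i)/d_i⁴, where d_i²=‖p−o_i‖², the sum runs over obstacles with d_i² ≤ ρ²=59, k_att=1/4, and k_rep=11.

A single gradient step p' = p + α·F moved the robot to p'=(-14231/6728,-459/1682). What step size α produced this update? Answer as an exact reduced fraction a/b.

α = 1/4

F_att = 1/4·(g−p) = 1/4·(14,-4) = (3.5000,-1.0000)
o1: d²=29 ≤ ρ²=59; F_rep = 11·(5,-2)/29² = (0.0654,-0.0262)
o2: d²=90 > ρ²=59 → inactive
o3: d²=117 > ρ²=59 → inactive
o4: d²=29 ≤ ρ²=59; F_rep = 11·(-2,-5)/29² = (-0.0262,-0.0654)
F = F_att + ΣF_rep = (3.5392,-1.0916)
Δp = p'−p = (0.8848,-0.2729); α = Δx/Fx = (5953/6728) / (5953/1682) = 1/4
check: Δy/Fy = (-459/1682) / (-918/841) = 1/4 ✓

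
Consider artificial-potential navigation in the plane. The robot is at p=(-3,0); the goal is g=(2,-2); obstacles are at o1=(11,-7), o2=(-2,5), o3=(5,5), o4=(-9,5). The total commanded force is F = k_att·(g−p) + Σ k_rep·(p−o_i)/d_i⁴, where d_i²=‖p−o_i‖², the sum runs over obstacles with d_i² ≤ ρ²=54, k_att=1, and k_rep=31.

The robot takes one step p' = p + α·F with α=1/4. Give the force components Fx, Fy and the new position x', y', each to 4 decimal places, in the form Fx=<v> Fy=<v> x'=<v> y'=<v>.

Fx=4.9541 Fy=-2.2293 x'=-1.7615 y'=-0.5573

F_att = 1·(g−p) = 1·(5,-2) = (5.0000,-2.0000)
o1: d²=245 > ρ²=54 → inactive
o2: d²=26 ≤ ρ²=54; F_rep = 31·(-1,-5)/26² = (-0.0459,-0.2293)
o3: d²=89 > ρ²=54 → inactive
o4: d²=61 > ρ²=54 → inactive
F = F_att + ΣF_rep = (4.9541,-2.2293)
p' = p + 1/4·F = (-1.7615,-0.5573)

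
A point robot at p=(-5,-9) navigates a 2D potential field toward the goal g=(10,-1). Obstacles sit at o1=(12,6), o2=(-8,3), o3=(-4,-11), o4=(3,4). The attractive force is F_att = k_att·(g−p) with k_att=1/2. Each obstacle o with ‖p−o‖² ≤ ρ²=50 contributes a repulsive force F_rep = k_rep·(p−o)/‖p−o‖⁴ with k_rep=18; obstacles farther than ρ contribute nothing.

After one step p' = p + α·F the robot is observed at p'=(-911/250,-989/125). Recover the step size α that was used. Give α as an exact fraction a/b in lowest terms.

α = 1/5

F_att = 1/2·(g−p) = 1/2·(15,8) = (7.5000,4.0000)
o1: d²=514 > ρ²=50 → inactive
o2: d²=153 > ρ²=50 → inactive
o3: d²=5 ≤ ρ²=50; F_rep = 18·(-1,2)/5² = (-0.7200,1.4400)
o4: d²=233 > ρ²=50 → inactive
F = F_att + ΣF_rep = (6.7800,5.4400)
Δp = p'−p = (1.3560,1.0880); α = Δx/Fx = (339/250) / (339/50) = 1/5
check: Δy/Fy = (136/125) / (136/25) = 1/5 ✓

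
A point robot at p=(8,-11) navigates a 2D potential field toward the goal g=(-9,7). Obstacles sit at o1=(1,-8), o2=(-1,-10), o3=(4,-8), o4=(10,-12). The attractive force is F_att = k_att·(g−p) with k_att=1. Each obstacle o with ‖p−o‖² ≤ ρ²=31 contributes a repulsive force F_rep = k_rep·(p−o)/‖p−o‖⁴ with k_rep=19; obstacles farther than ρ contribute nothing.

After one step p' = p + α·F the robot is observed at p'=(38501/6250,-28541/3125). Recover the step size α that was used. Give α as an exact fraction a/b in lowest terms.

α = 1/10

F_att = 1·(g−p) = 1·(-17,18) = (-17.0000,18.0000)
o1: d²=58 > ρ²=31 → inactive
o2: d²=82 > ρ²=31 → inactive
o3: d²=25 ≤ ρ²=31; F_rep = 19·(4,-3)/25² = (0.1216,-0.0912)
o4: d²=5 ≤ ρ²=31; F_rep = 19·(-2,1)/5² = (-1.5200,0.7600)
F = F_att + ΣF_rep = (-18.3984,18.6688)
Δp = p'−p = (-1.8398,1.8669); α = Δx/Fx = (-11499/6250) / (-11499/625) = 1/10
check: Δy/Fy = (5834/3125) / (11668/625) = 1/10 ✓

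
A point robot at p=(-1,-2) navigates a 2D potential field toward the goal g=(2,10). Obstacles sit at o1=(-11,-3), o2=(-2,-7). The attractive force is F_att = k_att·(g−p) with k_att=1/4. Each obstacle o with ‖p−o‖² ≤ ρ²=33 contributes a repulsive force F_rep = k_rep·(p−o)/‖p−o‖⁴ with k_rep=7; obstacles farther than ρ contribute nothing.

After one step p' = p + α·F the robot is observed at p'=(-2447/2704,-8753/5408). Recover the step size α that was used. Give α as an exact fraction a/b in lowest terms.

F_att = 1/4·(g−p) = 1/4·(3,12) = (0.7500,3.0000)
o1: d²=101 > ρ²=33 → inactive
o2: d²=26 ≤ ρ²=33; F_rep = 7·(1,5)/26² = (0.0104,0.0518)
F = F_att + ΣF_rep = (0.7604,3.0518)
Δp = p'−p = (0.0950,0.3815); α = Δx/Fx = (257/2704) / (257/338) = 1/8
check: Δy/Fy = (2063/5408) / (2063/676) = 1/8 ✓

α = 1/8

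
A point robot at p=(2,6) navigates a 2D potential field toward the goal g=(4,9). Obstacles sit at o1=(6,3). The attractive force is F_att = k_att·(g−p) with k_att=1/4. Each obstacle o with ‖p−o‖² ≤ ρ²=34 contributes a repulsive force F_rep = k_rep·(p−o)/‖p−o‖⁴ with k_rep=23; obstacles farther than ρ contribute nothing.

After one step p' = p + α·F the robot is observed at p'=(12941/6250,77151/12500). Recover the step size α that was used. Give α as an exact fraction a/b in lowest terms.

α = 1/5

F_att = 1/4·(g−p) = 1/4·(2,3) = (0.5000,0.7500)
o1: d²=25 ≤ ρ²=34; F_rep = 23·(-4,3)/25² = (-0.1472,0.1104)
F = F_att + ΣF_rep = (0.3528,0.8604)
Δp = p'−p = (0.0706,0.1721); α = Δx/Fx = (441/6250) / (441/1250) = 1/5
check: Δy/Fy = (2151/12500) / (2151/2500) = 1/5 ✓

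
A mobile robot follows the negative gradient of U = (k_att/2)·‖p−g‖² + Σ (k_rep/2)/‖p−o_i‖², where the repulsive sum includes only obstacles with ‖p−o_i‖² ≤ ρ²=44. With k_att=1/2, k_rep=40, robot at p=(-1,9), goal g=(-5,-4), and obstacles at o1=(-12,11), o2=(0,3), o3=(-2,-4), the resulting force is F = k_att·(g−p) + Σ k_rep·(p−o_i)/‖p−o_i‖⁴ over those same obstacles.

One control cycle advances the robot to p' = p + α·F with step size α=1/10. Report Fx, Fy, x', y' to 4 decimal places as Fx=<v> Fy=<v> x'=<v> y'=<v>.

F_att = 1/2·(g−p) = 1/2·(-4,-13) = (-2.0000,-6.5000)
o1: d²=125 > ρ²=44 → inactive
o2: d²=37 ≤ ρ²=44; F_rep = 40·(-1,6)/37² = (-0.0292,0.1753)
o3: d²=170 > ρ²=44 → inactive
F = F_att + ΣF_rep = (-2.0292,-6.3247)
p' = p + 1/10·F = (-1.2029,8.3675)

Fx=-2.0292 Fy=-6.3247 x'=-1.2029 y'=8.3675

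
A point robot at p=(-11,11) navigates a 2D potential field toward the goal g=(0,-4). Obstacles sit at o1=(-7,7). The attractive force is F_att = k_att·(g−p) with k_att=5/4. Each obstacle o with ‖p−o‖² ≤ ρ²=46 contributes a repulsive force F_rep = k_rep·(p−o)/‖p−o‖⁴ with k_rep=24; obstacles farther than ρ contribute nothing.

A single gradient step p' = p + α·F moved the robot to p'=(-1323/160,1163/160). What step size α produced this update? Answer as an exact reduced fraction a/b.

α = 1/5

F_att = 5/4·(g−p) = 5/4·(11,-15) = (13.7500,-18.7500)
o1: d²=32 ≤ ρ²=46; F_rep = 24·(-4,4)/32² = (-0.0938,0.0938)
F = F_att + ΣF_rep = (13.6562,-18.6562)
Δp = p'−p = (2.7313,-3.7313); α = Δx/Fx = (437/160) / (437/32) = 1/5
check: Δy/Fy = (-597/160) / (-597/32) = 1/5 ✓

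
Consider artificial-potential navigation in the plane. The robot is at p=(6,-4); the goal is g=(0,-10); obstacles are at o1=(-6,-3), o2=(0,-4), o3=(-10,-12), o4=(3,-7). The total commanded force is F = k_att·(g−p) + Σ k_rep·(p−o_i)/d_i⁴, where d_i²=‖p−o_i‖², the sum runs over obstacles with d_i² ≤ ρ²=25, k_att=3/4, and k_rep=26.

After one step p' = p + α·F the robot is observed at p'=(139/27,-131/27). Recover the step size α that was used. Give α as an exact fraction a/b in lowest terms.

F_att = 3/4·(g−p) = 3/4·(-6,-6) = (-4.5000,-4.5000)
o1: d²=145 > ρ²=25 → inactive
o2: d²=36 > ρ²=25 → inactive
o3: d²=320 > ρ²=25 → inactive
o4: d²=18 ≤ ρ²=25; F_rep = 26·(3,3)/18² = (0.2407,0.2407)
F = F_att + ΣF_rep = (-4.2593,-4.2593)
Δp = p'−p = (-0.8519,-0.8519); α = Δx/Fx = (-23/27) / (-115/27) = 1/5
check: Δy/Fy = (-23/27) / (-115/27) = 1/5 ✓

α = 1/5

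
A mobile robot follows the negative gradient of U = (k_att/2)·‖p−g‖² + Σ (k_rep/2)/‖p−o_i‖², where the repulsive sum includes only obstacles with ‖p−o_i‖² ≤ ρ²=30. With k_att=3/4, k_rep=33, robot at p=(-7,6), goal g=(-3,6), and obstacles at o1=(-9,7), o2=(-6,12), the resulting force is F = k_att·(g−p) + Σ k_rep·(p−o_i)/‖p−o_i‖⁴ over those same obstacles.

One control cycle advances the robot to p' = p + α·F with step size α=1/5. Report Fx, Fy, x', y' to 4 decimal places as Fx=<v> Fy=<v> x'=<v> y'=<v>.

Fx=5.6400 Fy=-1.3200 x'=-5.8720 y'=5.7360

F_att = 3/4·(g−p) = 3/4·(4,0) = (3.0000,0.0000)
o1: d²=5 ≤ ρ²=30; F_rep = 33·(2,-1)/5² = (2.6400,-1.3200)
o2: d²=37 > ρ²=30 → inactive
F = F_att + ΣF_rep = (5.6400,-1.3200)
p' = p + 1/5·F = (-5.8720,5.7360)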